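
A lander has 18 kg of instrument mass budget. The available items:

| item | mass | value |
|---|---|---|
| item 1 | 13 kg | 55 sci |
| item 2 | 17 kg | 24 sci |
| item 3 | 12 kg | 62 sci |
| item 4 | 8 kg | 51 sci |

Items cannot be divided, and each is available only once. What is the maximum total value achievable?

This is a 0/1 knapsack; check combinations near the capacity.
- item 3: mass 12, value 62
- item 1: mass 13, value 55
- item 4: mass 8, value 51
- item 2: mass 17, value 24
Best: 62 sci.

62 sci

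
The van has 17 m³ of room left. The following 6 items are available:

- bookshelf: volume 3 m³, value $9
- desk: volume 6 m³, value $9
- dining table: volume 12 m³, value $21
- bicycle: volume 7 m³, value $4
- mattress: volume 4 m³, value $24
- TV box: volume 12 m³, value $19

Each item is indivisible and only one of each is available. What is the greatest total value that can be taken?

$45

Check high-value combinations within 17 m³:
- dining table+mattress: volume 12+4=16, value 21+24=45
- mattress+TV box: volume 4+12=16, value 24+19=43
- bookshelf+desk+mattress: volume 3+6+4=13, value 9+9+24=42
- bookshelf+bicycle+mattress: volume 3+7+4=14, value 9+4+24=37
Best: $45.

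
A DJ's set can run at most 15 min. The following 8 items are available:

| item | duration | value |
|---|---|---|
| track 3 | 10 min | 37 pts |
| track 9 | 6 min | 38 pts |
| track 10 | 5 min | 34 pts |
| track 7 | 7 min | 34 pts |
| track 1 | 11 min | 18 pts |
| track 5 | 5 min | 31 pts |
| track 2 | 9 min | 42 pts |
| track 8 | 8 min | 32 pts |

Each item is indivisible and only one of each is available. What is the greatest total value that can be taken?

80 pts

This is a 0/1 knapsack; check combinations near the capacity.
- track 9+track 2: duration 6+9=15, value 38+42=80
- track 10+track 2: duration 5+9=14, value 34+42=76
- track 5+track 2: duration 5+9=14, value 31+42=73
- track 9+track 10: duration 6+5=11, value 38+34=72
- track 9+track 7: duration 6+7=13, value 38+34=72
Best: 80 pts.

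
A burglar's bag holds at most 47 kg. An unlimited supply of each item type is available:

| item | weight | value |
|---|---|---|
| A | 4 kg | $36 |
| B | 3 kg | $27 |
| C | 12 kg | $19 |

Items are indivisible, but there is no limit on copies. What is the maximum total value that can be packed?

$423

Best value-per-unit is A at 36/4; filling with it alone gives 11×36 = 396.
Optimal mix: 11×A + 1×B → weight 47, value 423.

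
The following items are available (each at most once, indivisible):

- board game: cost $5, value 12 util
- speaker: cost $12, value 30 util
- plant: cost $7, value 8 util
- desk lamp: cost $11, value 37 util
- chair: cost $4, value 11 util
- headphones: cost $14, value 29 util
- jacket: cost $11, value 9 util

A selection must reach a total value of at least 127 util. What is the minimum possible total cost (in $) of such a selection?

53

Subsets with value ≥ 127, sorted by total cost:
- board game+speaker+plant+desk lamp+chair+headphones: cost 53, value 127
- board game+speaker+desk lamp+chair+headphones+jacket: cost 57, value 128
- board game+speaker+plant+desk lamp+chair+headphones+jacket: cost 64, value 136
Minimum cost: 53 $.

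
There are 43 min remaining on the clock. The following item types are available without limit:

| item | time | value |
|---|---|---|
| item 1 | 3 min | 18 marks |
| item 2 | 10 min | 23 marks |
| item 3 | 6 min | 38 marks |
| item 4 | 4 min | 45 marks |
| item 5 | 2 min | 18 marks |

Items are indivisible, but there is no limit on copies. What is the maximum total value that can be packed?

468 marks

Best value-per-unit is item 4 at 45/4; filling with it alone gives 10×45 = 450.
Optimal mix: 1×item 1 + 10×item 4 → time 43, value 468.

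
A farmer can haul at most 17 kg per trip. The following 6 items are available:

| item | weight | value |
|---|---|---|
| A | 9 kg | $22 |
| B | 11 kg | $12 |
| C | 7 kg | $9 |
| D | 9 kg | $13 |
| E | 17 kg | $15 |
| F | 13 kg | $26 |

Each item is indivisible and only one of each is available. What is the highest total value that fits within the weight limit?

This is a 0/1 knapsack; check combinations near the capacity.
- A+C: weight 9+7=16, value 22+9=31
- F: weight 13, value 26
- A: weight 9, value 22
- C+D: weight 7+9=16, value 9+13=22
Best: $31.

$31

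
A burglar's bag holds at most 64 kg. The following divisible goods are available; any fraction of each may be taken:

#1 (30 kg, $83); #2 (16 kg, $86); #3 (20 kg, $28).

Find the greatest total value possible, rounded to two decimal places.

194.20

Take in order of value per unit:
- #2 (86/16 per unit): all 16 → value 86, running total 86.00
- #1 (83/30 per unit): all 30 → value 83, running total 169.00
- #3 (28/20 per unit): 18 of 20 → value 18×28/20 = 25.2000, running total 194.20
Total 194.20.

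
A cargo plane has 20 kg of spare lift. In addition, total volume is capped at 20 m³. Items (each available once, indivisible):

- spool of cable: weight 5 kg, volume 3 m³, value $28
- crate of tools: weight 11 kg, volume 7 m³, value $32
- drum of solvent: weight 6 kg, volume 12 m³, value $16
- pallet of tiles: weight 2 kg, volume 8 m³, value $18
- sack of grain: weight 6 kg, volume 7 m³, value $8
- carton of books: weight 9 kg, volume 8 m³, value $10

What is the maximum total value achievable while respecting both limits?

$78

Feasible sets respecting both limits:
- spool of cable+crate of tools+pallet of tiles: weight 18, volume 18, value 78
- spool of cable+crate of tools: weight 16, volume 10, value 60
- spool of cable+pallet of tiles+carton of books: weight 16, volume 19, value 56
- spool of cable+pallet of tiles+sack of grain: weight 13, volume 18, value 54
Best: $78.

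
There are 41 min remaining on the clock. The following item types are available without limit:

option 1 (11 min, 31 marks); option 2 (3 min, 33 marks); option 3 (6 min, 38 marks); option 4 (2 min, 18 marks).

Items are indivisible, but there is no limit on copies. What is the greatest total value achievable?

447 marks

Best value-per-unit is option 2 at 33/3; filling with it alone gives 13×33 = 429.
Optimal mix: 13×option 2 + 1×option 4 → time 41, value 447.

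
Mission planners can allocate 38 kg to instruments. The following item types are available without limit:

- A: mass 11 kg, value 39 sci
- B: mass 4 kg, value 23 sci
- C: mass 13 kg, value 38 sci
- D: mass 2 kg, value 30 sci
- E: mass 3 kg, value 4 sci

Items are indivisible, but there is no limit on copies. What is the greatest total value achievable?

Best value-per-unit is D at 30/2, and filling with it alone uses mass 19×2=38. No mix of the others beats 19×30 = 570.

570 sci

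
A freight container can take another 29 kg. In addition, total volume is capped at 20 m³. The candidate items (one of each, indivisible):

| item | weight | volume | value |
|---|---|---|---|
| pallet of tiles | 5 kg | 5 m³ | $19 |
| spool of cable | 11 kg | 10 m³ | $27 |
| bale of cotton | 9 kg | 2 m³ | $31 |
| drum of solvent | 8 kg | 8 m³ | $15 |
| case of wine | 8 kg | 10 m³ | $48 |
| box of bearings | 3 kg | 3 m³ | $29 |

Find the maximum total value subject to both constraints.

$127

Feasible sets respecting both limits:
- pallet of tiles+bale of cotton+case of wine+box of bearings: weight 25, volume 20, value 127
- bale of cotton+case of wine+box of bearings: weight 20, volume 15, value 108
- pallet of tiles+spool of cable+bale of cotton+box of bearings: weight 28, volume 20, value 106
Best: $127.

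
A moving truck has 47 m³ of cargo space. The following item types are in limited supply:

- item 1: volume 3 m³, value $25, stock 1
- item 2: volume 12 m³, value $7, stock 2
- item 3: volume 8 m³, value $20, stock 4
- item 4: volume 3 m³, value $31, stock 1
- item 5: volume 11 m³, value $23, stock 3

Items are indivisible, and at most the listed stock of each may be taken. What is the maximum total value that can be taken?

Best selections within volume 47 and stock limits:
- 1×item 1 + 1×item 3 + 1×item 4 + 3×item 5: volume 47, value 145
- 1×item 1 + 2×item 3 + 1×item 4 + 2×item 5: volume 44, value 142
- 1×item 1 + 3×item 3 + 1×item 4 + 1×item 5: volume 41, value 139
- 1×item 1 + 4×item 3 + 1×item 4: volume 38, value 136
Best: $145.

$145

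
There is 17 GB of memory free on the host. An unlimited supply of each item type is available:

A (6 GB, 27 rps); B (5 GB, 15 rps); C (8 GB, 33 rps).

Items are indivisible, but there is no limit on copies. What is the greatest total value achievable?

Best value-per-unit is A at 27/6; filling with it alone gives 2×27 = 54.
Optimal mix: 2×A + 1×B → memory 17, value 69.

69 rps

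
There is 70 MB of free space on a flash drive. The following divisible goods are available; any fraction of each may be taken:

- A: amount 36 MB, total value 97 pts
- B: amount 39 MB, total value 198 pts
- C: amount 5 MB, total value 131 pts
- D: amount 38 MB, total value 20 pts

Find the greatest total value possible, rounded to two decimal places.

Take in order of value per unit:
- C (131/5 per unit): all 5 → value 131, running total 131.00
- B (198/39 per unit): all 39 → value 198, running total 329.00
- A (97/36 per unit): 26 of 36 → value 26×97/36 = 70.0556, running total 399.06
Total 399.06.

399.06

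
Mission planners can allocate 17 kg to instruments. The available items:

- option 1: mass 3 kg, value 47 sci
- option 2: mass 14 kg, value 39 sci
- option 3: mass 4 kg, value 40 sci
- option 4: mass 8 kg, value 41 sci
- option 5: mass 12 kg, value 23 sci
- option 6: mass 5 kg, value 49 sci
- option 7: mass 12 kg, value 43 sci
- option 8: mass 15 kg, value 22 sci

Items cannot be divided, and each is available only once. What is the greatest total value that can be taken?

137 sci

This is a 0/1 knapsack; check combinations near the capacity.
- option 1+option 4+option 6: mass 3+8+5=16, value 47+41+49=137
- option 1+option 3+option 6: mass 3+4+5=12, value 47+40+49=136
- option 3+option 4+option 6: mass 4+8+5=17, value 40+41+49=130
Best: 137 sci.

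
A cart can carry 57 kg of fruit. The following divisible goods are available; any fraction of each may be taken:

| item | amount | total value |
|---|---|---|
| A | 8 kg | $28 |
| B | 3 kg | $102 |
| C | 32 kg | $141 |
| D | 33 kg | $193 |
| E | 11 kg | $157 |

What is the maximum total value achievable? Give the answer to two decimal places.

496.06

Take in order of value per unit:
- B (102/3 per unit): all 3 → value 102, running total 102.00
- E (157/11 per unit): all 11 → value 157, running total 259.00
- D (193/33 per unit): all 33 → value 193, running total 452.00
- C (141/32 per unit): 10 of 32 → value 10×141/32 = 44.0625, running total 496.06
Total 496.06.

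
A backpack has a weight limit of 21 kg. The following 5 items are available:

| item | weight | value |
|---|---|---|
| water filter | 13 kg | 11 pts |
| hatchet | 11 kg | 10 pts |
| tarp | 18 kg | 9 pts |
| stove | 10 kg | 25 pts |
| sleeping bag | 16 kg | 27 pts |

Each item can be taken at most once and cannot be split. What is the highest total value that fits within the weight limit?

Check high-value combinations within 21 kg:
- hatchet+stove: weight 11+10=21, value 10+25=35
- sleeping bag: weight 16, value 27
- stove: weight 10, value 25
Best: 35 pts.

35 pts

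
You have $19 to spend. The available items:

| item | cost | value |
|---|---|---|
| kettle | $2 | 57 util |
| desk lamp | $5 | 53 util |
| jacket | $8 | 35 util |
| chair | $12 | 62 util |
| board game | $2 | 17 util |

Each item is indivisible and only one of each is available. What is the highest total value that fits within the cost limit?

172 util

Check high-value combinations within $19:
- kettle+desk lamp+chair: cost 2+5+12=19, value 57+53+62=172
- kettle+desk lamp+jacket+board game: cost 2+5+8+2=17, value 57+53+35+17=162
- kettle+desk lamp+jacket: cost 2+5+8=15, value 57+53+35=145
- kettle+chair+board game: cost 2+12+2=16, value 57+62+17=136
Best: 172 util.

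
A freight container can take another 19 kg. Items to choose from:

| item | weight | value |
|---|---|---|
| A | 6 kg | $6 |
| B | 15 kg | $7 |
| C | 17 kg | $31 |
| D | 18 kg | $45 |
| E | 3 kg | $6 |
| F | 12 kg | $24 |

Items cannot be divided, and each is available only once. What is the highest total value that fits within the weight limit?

$45

Check high-value combinations within 19 kg:
- D: weight 18, value 45
- C: weight 17, value 31
- E+F: weight 3+12=15, value 6+24=30
- A+F: weight 6+12=18, value 6+24=30
- F: weight 12, value 24
Best: $45.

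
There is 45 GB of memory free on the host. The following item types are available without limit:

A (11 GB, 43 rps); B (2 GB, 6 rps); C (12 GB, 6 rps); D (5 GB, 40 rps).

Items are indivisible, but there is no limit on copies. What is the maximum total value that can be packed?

360 rps

Best value-per-unit is D at 40/5, and filling with it alone uses memory 9×5=45. No mix of the others beats 9×40 = 360.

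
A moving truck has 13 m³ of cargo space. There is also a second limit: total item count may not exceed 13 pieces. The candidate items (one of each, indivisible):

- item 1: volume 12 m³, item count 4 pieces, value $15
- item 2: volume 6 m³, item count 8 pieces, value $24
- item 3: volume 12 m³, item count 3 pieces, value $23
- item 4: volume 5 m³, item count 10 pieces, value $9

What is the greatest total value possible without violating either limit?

Feasible sets respecting both limits:
- item 2: volume 6, item count 8, value 24
- item 3: volume 12, item count 3, value 23
- item 1: volume 12, item count 4, value 15
Best: $24.

$24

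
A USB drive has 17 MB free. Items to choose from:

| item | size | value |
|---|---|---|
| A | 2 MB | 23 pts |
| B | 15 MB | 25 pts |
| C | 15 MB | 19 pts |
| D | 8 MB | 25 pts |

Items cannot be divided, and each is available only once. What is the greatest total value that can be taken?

Check high-value combinations within 17 MB:
- A+D: size 2+8=10, value 23+25=48
- A+B: size 2+15=17, value 23+25=48
- A+C: size 2+15=17, value 23+19=42
Best: 48 pts.

48 pts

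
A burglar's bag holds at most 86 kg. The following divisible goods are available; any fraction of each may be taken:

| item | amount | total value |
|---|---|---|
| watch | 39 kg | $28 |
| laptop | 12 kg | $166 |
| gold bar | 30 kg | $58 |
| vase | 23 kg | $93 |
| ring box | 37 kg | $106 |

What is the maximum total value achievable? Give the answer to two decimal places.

392.07

Take in order of value per unit:
- laptop (166/12 per unit): all 12 → value 166, running total 166.00
- vase (93/23 per unit): all 23 → value 93, running total 259.00
- ring box (106/37 per unit): all 37 → value 106, running total 365.00
- gold bar (58/30 per unit): 14 of 30 → value 14×58/30 = 27.0667, running total 392.07
Total 392.07.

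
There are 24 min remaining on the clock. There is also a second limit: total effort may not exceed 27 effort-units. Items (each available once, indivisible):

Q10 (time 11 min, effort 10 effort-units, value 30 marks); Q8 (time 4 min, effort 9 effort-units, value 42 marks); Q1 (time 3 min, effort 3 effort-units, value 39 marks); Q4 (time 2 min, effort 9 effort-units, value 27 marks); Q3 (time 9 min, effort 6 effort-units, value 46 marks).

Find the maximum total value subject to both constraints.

Feasible sets respecting both limits:
- Q8+Q1+Q4+Q3: time 18, effort 27, value 154
- Q8+Q1+Q3: time 16, effort 18, value 127
- Q10+Q8+Q3: time 24, effort 25, value 118
- Q10+Q1+Q3: time 23, effort 19, value 115
Best: 154 marks.

154 marks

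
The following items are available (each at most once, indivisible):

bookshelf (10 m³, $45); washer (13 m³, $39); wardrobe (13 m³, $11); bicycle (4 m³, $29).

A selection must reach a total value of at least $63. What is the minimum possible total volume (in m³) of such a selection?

Subsets with value ≥ 63, sorted by total volume:
- bookshelf+bicycle: volume 14, value 74
- washer+bicycle: volume 17, value 68
- bookshelf+washer: volume 23, value 84
- bookshelf+washer+bicycle: volume 27, value 113
Minimum volume: 14 m³.

14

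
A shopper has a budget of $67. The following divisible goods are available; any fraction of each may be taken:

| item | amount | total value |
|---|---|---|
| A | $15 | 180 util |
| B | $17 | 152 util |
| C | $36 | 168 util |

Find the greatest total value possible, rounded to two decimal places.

495.33

Take in order of value per unit:
- A (180/15 per unit): all 15 → value 180, running total 180.00
- B (152/17 per unit): all 17 → value 152, running total 332.00
- C (168/36 per unit): 35 of 36 → value 35×168/36 = 163.3333, running total 495.33
Total 495.33.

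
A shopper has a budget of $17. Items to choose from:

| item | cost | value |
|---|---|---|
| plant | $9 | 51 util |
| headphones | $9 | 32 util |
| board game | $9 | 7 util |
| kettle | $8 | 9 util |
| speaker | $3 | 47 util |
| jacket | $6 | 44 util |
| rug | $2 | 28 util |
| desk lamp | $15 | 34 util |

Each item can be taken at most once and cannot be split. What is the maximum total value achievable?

126 util

Check high-value combinations within $17:
- plant+speaker+rug: cost 9+3+2=14, value 51+47+28=126
- plant+jacket+rug: cost 9+6+2=17, value 51+44+28=123
- speaker+jacket+rug: cost 3+6+2=11, value 47+44+28=119
- headphones+speaker+rug: cost 9+3+2=14, value 32+47+28=107
Best: 126 util.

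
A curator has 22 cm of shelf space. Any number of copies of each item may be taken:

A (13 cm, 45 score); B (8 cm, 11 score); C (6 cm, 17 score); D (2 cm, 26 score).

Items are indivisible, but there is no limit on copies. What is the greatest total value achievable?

Best value-per-unit is D at 26/2, and filling with it alone uses length 11×2=22. No mix of the others beats 11×26 = 286.

286 score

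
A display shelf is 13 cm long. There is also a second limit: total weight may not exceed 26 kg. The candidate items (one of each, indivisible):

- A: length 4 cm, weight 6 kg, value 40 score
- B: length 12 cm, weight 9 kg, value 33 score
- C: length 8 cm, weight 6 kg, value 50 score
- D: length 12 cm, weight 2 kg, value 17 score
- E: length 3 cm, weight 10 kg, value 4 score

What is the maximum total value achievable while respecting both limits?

90 score

Feasible sets respecting both limits:
- A+C: length 12, weight 12, value 90
- C+E: length 11, weight 16, value 54
- C: length 8, weight 6, value 50
- A+E: length 7, weight 16, value 44
Best: 90 score.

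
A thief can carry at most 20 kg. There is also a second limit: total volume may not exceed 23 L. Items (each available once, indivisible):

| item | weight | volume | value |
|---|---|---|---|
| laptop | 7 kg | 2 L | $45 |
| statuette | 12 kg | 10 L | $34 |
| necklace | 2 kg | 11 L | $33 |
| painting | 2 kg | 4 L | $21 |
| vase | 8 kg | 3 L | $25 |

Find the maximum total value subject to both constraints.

Feasible sets respecting both limits:
- laptop+necklace+painting+vase: weight 19, volume 20, value 124
- laptop+necklace+vase: weight 17, volume 16, value 103
- laptop+necklace+painting: weight 11, volume 17, value 99
- laptop+painting+vase: weight 17, volume 9, value 91
Best: $124.

$124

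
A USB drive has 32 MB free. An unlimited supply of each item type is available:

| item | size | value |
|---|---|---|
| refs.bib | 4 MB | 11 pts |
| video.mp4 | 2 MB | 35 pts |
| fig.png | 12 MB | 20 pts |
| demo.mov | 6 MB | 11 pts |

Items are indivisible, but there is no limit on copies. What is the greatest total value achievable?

Best value-per-unit is video.mp4 at 35/2, and filling with it alone uses size 16×2=32. No mix of the others beats 16×35 = 560.

560 pts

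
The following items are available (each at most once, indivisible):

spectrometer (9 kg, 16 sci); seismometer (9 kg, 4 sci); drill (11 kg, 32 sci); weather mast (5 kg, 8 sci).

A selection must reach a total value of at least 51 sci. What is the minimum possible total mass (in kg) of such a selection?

25

Subsets with value ≥ 51, sorted by total mass:
- spectrometer+drill+weather mast: mass 25, value 56
- spectrometer+seismometer+drill: mass 29, value 52
Minimum mass: 25 kg.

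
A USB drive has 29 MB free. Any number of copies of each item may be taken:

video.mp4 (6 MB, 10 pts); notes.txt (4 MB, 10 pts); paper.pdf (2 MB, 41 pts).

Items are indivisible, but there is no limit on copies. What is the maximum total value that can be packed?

574 pts

Best value-per-unit is paper.pdf at 41/2, and filling with it alone uses size 14×2=28. No mix of the others beats 14×41 = 574.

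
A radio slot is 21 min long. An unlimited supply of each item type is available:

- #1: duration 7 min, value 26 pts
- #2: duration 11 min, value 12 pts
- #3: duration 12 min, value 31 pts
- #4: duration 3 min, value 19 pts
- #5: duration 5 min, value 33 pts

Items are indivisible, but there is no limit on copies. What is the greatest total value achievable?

137 pts

Best value-per-unit is #5 at 33/5; filling with it alone gives 4×33 = 132.
Optimal mix: 2×#4 + 3×#5 → duration 21, value 137.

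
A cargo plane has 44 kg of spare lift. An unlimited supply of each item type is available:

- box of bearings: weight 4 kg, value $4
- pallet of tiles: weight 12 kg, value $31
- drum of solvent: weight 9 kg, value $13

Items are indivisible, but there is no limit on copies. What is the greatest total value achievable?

$101

Best value-per-unit is pallet of tiles at 31/12; filling with it alone gives 3×31 = 93.
Optimal mix: 2×box of bearings + 3×pallet of tiles → weight 44, value 101.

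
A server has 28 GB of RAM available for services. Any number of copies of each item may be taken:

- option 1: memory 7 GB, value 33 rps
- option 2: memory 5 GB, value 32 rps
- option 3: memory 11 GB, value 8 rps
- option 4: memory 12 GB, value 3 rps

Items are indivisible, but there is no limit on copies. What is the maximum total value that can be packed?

161 rps

Best value-per-unit is option 2 at 32/5; filling with it alone gives 5×32 = 160.
Optimal mix: 1×option 1 + 4×option 2 → memory 27, value 161.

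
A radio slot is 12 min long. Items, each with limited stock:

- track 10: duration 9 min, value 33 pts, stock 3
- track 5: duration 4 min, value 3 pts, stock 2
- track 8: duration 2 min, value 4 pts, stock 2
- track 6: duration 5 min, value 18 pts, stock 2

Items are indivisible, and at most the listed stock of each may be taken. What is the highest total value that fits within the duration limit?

Best selections within duration 12 and stock limits:
- 1×track 8 + 2×track 6: duration 12, value 40
- 1×track 10 + 1×track 8: duration 11, value 37
- 2×track 6: duration 10, value 36
Best: 40 pts.

40 pts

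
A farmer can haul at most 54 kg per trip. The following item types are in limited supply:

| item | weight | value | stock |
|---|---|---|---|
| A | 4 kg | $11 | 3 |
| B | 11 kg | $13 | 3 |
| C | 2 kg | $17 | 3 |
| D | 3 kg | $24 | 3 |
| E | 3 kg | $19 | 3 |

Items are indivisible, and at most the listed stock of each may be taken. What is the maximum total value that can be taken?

Best selections within weight 54 and stock limits:
- 2×A + 2×B + 3×C + 3×D + 3×E: weight 54, value 228
- 3×A + 1×B + 3×C + 3×D + 3×E: weight 47, value 226
Best: $228.

$228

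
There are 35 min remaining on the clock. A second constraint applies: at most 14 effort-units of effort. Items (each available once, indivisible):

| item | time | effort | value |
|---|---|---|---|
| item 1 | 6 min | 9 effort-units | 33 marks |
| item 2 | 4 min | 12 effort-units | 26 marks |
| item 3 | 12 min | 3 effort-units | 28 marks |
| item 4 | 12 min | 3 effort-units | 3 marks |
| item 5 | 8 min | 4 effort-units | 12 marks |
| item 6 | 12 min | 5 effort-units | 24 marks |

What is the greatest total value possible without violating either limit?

64 marks

Feasible sets respecting both limits:
- item 3+item 5+item 6: time 32, effort 12, value 64
- item 1+item 3: time 18, effort 12, value 61
- item 1+item 6: time 18, effort 14, value 57
Best: 64 marks.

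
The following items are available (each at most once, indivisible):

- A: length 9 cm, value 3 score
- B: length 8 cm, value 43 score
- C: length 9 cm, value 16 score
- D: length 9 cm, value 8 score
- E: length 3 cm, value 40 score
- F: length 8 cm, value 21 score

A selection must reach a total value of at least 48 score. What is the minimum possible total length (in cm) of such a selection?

11

Subsets with value ≥ 48, sorted by total length:
- B+E: length 11, value 83
- E+F: length 11, value 61
- C+E: length 12, value 56
- D+E: length 12, value 48
Minimum length: 11 cm.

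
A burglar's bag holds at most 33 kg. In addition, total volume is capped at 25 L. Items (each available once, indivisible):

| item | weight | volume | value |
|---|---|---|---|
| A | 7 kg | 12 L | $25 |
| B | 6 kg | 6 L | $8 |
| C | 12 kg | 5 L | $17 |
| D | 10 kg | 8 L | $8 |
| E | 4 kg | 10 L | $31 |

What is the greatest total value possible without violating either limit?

Feasible sets respecting both limits:
- A+E: weight 11, volume 22, value 56
- B+C+E: weight 22, volume 21, value 56
- C+D+E: weight 26, volume 23, value 56
Best: $56.

$56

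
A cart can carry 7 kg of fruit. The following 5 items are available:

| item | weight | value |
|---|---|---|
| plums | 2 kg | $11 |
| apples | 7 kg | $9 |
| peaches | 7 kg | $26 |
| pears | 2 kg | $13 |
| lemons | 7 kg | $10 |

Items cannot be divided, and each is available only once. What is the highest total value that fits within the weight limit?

Check high-value combinations within 7 kg:
- peaches: weight 7, value 26
- plums+pears: weight 2+2=4, value 11+13=24
- pears: weight 2, value 13
Best: $26.

$26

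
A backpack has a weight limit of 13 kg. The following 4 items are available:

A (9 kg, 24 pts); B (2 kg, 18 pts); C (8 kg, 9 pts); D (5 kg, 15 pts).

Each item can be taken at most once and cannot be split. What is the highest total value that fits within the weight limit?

Check high-value combinations within 13 kg:
- A+B: weight 9+2=11, value 24+18=42
- B+D: weight 2+5=7, value 18+15=33
- B+C: weight 2+8=10, value 18+9=27
- A: weight 9, value 24
- C+D: weight 8+5=13, value 9+15=24
Best: 42 pts.

42 pts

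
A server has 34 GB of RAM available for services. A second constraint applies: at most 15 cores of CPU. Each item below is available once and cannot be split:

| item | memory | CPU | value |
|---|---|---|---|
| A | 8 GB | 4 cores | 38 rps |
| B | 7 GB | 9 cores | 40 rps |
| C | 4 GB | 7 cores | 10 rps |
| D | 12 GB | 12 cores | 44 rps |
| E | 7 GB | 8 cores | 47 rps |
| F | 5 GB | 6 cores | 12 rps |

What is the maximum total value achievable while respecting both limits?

85 rps

Feasible sets respecting both limits:
- A+E: memory 15, CPU 12, value 85
- A+B: memory 15, CPU 13, value 78
- E+F: memory 12, CPU 14, value 59
Best: 85 rps.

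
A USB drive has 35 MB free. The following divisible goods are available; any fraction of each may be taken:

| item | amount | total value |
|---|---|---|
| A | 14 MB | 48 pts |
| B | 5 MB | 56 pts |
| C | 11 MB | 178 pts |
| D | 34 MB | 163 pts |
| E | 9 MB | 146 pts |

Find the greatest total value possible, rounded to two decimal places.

427.94

Take in order of value per unit:
- E (146/9 per unit): all 9 → value 146, running total 146.00
- C (178/11 per unit): all 11 → value 178, running total 324.00
- B (56/5 per unit): all 5 → value 56, running total 380.00
- D (163/34 per unit): 10 of 34 → value 10×163/34 = 47.9412, running total 427.94
Total 427.94.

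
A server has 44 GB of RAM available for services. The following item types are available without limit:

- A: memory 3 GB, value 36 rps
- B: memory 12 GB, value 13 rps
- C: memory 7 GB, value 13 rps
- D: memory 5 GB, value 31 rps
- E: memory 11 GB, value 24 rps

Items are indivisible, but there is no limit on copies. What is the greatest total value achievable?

Best value-per-unit is A at 36/3, and filling with it alone uses memory 14×3=42. No mix of the others beats 14×36 = 504.

504 rps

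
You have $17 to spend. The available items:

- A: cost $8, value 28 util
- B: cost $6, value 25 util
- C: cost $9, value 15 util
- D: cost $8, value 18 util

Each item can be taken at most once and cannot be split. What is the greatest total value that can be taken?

53 util

This is a 0/1 knapsack; check combinations near the capacity.
- A+B: cost 8+6=14, value 28+25=53
- A+D: cost 8+8=16, value 28+18=46
- B+D: cost 6+8=14, value 25+18=43
- A+C: cost 8+9=17, value 28+15=43
Best: 53 util.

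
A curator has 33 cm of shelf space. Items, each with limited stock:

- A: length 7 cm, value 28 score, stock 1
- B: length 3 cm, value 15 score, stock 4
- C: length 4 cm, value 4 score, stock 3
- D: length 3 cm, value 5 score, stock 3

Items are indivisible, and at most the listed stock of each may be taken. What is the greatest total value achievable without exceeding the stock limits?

Best selections within length 33 and stock limits:
- 1×A + 4×B + 1×C + 3×D: length 32, value 107
- 1×A + 4×B + 2×C + 2×D: length 33, value 106
- 1×A + 4×B + 3×D: length 28, value 103
- 1×A + 4×B + 1×C + 2×D: length 29, value 102
Best: 107 score.

107 score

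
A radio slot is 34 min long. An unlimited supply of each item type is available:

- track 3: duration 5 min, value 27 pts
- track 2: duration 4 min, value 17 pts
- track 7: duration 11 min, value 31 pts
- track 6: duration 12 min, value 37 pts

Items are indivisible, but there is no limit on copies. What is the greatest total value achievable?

179 pts

Best value-per-unit is track 3 at 27/5; filling with it alone gives 6×27 = 162.
Optimal mix: 6×track 3 + 1×track 2 → duration 34, value 179.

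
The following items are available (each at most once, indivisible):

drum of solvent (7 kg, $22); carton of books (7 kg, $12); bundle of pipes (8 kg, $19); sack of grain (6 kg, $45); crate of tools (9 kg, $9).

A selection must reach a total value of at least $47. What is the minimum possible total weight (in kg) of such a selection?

13

Subsets with value ≥ 47, sorted by total weight:
- drum of solvent+sack of grain: weight 13, value 67
- carton of books+sack of grain: weight 13, value 57
- bundle of pipes+sack of grain: weight 14, value 64
- sack of grain+crate of tools: weight 15, value 54
Minimum weight: 13 kg.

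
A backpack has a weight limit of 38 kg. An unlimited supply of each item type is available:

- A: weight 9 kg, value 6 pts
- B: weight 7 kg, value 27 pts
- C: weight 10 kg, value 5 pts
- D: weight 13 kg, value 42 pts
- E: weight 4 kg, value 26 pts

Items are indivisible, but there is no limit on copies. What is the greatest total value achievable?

Best value-per-unit is E at 26/4, and filling with it alone uses weight 9×4=36. No mix of the others beats 9×26 = 234.

234 pts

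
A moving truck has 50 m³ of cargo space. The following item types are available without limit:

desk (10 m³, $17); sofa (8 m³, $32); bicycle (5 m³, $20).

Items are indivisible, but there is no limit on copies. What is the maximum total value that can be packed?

$200

Best value-per-unit is sofa at 32/8; filling with it alone gives 6×32 = 192.
Optimal mix: 5×sofa + 2×bicycle → volume 50, value 200.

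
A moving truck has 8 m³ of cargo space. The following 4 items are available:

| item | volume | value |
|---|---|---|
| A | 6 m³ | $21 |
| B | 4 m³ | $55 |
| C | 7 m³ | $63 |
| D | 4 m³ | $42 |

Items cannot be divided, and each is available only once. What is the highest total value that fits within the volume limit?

This is a 0/1 knapsack; check combinations near the capacity.
- B+D: volume 4+4=8, value 55+42=97
- C: volume 7, value 63
- B: volume 4, value 55
- D: volume 4, value 42
Best: $97.

$97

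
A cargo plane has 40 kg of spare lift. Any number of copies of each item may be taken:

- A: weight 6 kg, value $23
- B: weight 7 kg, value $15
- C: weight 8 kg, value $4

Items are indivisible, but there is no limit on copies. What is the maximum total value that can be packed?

$138

Best value-per-unit is A at 23/6, and filling with it alone uses weight 6×6=36. No mix of the others beats 6×23 = 138.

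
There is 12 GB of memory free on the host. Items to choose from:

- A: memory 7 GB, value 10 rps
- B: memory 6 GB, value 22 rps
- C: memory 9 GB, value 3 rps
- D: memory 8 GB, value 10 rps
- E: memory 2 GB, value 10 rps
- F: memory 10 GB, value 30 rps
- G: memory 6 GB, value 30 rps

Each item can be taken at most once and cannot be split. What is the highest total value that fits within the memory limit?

52 rps

Check high-value combinations within 12 GB:
- B+G: memory 6+6=12, value 22+30=52
- E+G: memory 2+6=8, value 10+30=40
- E+F: memory 2+10=12, value 10+30=40
Best: 52 rps.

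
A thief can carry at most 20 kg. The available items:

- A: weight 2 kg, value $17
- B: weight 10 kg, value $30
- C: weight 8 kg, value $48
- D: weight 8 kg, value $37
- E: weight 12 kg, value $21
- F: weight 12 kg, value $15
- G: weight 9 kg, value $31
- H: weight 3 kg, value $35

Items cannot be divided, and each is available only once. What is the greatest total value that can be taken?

This is a 0/1 knapsack; check combinations near the capacity.
- C+D+H: weight 8+8+3=19, value 48+37+35=120
- C+G+H: weight 8+9+3=20, value 48+31+35=114
- D+G+H: weight 8+9+3=20, value 37+31+35=103
- A+C+D: weight 2+8+8=18, value 17+48+37=102
Best: $120.

$120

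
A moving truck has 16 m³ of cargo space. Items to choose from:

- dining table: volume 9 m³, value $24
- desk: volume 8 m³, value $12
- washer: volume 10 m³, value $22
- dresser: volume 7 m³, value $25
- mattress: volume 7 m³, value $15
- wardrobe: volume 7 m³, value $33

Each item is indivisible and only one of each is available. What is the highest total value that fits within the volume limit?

$58

Check high-value combinations within 16 m³:
- dresser+wardrobe: volume 7+7=14, value 25+33=58
- dining table+wardrobe: volume 9+7=16, value 24+33=57
- dining table+dresser: volume 9+7=16, value 24+25=49
Best: $58.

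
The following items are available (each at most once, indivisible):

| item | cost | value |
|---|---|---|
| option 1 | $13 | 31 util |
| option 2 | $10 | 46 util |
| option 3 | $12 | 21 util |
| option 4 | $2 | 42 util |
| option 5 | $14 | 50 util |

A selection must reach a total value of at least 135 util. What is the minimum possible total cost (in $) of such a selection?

Subsets with value ≥ 135, sorted by total cost:
- option 2+option 4+option 5: cost 26, value 138
- option 1+option 2+option 3+option 4: cost 37, value 140
Minimum cost: 26 $.

26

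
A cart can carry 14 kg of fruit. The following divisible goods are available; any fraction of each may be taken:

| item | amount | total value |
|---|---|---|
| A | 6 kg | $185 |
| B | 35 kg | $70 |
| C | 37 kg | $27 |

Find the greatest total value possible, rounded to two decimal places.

201.00

Take in order of value per unit:
- A (185/6 per unit): all 6 → value 185, running total 185.00
- B (70/35 per unit): 8 of 35 → value 8×70/35 = 16.0000, running total 201.00
Total 201.00.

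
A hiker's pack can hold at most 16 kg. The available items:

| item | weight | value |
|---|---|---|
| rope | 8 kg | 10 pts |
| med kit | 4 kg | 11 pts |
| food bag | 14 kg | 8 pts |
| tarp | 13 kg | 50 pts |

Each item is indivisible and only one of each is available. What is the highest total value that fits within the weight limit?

This is a 0/1 knapsack; check combinations near the capacity.
- tarp: weight 13, value 50
- rope+med kit: weight 8+4=12, value 10+11=21
- med kit: weight 4, value 11
- rope: weight 8, value 10
Best: 50 pts.

50 pts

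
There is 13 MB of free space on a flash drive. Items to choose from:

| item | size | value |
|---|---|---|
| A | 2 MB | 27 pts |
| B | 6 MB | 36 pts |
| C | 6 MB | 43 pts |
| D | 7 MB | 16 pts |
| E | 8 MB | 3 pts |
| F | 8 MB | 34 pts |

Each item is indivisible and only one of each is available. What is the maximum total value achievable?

79 pts

Check high-value combinations within 13 MB:
- B+C: size 6+6=12, value 36+43=79
- A+C: size 2+6=8, value 27+43=70
- A+B: size 2+6=8, value 27+36=63
- A+F: size 2+8=10, value 27+34=61
Best: 79 pts.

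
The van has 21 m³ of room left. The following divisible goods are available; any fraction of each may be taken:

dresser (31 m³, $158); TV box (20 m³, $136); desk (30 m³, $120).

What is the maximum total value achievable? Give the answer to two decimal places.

Take in order of value per unit:
- TV box (136/20 per unit): all 20 → value 136, running total 136.00
- dresser (158/31 per unit): 1 of 31 → value 1×158/31 = 5.0968, running total 141.10
Total 141.10.

141.10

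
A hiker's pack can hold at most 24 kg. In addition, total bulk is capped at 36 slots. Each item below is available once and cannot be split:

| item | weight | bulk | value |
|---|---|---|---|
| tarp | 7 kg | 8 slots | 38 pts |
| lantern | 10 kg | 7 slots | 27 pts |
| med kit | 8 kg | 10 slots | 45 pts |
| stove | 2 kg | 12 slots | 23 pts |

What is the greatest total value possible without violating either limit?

106 pts

Feasible sets respecting both limits:
- tarp+med kit+stove: weight 17, bulk 30, value 106
- lantern+med kit+stove: weight 20, bulk 29, value 95
- tarp+lantern+stove: weight 19, bulk 27, value 88
Best: 106 pts.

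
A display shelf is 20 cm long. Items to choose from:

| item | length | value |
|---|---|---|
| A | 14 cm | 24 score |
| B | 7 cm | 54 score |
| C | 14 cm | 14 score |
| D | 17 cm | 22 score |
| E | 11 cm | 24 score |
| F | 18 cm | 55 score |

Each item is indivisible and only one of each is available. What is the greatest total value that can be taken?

Check high-value combinations within 20 cm:
- B+E: length 7+11=18, value 54+24=78
- F: length 18, value 55
- B: length 7, value 54
Best: 78 score.

78 score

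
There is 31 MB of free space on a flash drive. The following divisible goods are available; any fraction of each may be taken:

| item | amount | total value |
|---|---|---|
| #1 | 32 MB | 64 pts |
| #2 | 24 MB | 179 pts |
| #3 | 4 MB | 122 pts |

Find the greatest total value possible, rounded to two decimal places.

Take in order of value per unit:
- #3 (122/4 per unit): all 4 → value 122, running total 122.00
- #2 (179/24 per unit): all 24 → value 179, running total 301.00
- #1 (64/32 per unit): 3 of 32 → value 3×64/32 = 6.0000, running total 307.00
Total 307.00.

307.00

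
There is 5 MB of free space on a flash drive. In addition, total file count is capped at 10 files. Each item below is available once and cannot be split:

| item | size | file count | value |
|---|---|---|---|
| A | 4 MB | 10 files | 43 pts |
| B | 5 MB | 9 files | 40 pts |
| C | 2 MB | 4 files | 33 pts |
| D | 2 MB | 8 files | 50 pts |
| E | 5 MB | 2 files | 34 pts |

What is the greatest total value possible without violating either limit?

50 pts

Feasible sets respecting both limits:
- D: size 2, file count 8, value 50
- A: size 4, file count 10, value 43
- B: size 5, file count 9, value 40
- E: size 5, file count 2, value 34
Best: 50 pts.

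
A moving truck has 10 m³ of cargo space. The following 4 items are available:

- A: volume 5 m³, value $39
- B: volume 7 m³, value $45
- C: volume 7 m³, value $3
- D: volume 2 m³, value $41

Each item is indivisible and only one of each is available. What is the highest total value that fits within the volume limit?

Check high-value combinations within 10 m³:
- B+D: volume 7+2=9, value 45+41=86
- A+D: volume 5+2=7, value 39+41=80
- B: volume 7, value 45
- C+D: volume 7+2=9, value 3+41=44
- D: volume 2, value 41
Best: $86.

$86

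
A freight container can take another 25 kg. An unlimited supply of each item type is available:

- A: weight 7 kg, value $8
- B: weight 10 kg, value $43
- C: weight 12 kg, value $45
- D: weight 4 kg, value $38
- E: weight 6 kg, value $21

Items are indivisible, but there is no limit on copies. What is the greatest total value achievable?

Best value-per-unit is D at 38/4, and filling with it alone uses weight 6×4=24. No mix of the others beats 6×38 = 228.

$228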